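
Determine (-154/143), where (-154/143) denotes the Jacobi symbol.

Reduce the numerator: -154 ≡ 132 (mod 143), so (-154/143) = (132/143).
Factor out 2: 132 = 2^2·33. Since 143 ≡ 7 (mod 8), (2/143) = +1, and (2/143)^2 = +1. Now have (33/143).
33 ≡ 1 (mod 4), so quadratic reciprocity gives (33/143) = (143/33). Reduce: 143 ≡ 11 (mod 33). Now have (11/33).
33 ≡ 1 (mod 4), so quadratic reciprocity gives (11/33) = (33/11). Reduce: 33 ≡ 0 (mod 11). Now have (0/11).
The numerator is now 0 with denominator 11 > 1: the symbol is 0.

0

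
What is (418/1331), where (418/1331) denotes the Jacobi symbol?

Factor out 2: 418 = 2·209. Since 1331 ≡ 3 (mod 8), (2/1331) = -1. Now have -(209/1331).
209 ≡ 1 (mod 4), so quadratic reciprocity gives (209/1331) = (1331/209). Reduce: 1331 ≡ 77 (mod 209). Now have -(77/209).
77 ≡ 1 (mod 4), so quadratic reciprocity gives (77/209) = (209/77). Reduce: 209 ≡ 55 (mod 77). Now have -(55/77).
77 ≡ 1 (mod 4), so quadratic reciprocity gives (55/77) = (77/55). Reduce: 77 ≡ 22 (mod 55). Now have -(22/55).
Factor out 2: 22 = 2·11. Since 55 ≡ 7 (mod 8), (2/55) = +1. Now have -(11/55).
Both 11 ≡ 3 and 55 ≡ 3 (mod 4), so reciprocity gives (11/55) = -(55/11). Reduce: 55 ≡ 0 (mod 11). Now have (0/11).
The numerator is now 0 with denominator 11 > 1: the symbol is 0.

0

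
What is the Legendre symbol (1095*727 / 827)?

1

By multiplicativity, (1095·727 / 827) = (1095 / 827)·(727 / 827).
First factor (1095 / 827):
(1095 / 827)
  = (268 / 827)    [1095 ≡ 268 mod 827]
  = (67 / 827)    [827 ≡ 3 mod 8 ⇒ (2 / 827)^2 = +1]
  = -(827 / 67)    [QR: both ≡ 3 mod 4, sign flips]
  = -(23 / 67)    [827 ≡ 23 mod 67]
  = (67 / 23)    [QR: both ≡ 3 mod 4, sign flips]
  = (21 / 23)    [67 ≡ 21 mod 23]
  = (23 / 21)    [QR: 21 ≡ 1 mod 4, sign kept]
  = (2 / 21)    [23 ≡ 2 mod 21]
  = -(1 / 21)    [21 ≡ 5 mod 8 ⇒ (2 / 21) = -1]
  = -1    [(1 / 21) = 1]
Second factor (727 / 827):
(727 / 827)
  = -(827 / 727)    [QR: both ≡ 3 mod 4, sign flips]
  = -(100 / 727)    [827 ≡ 100 mod 727]
  = -(25 / 727)    [727 ≡ 7 mod 8 ⇒ (2 / 727)^2 = +1]
  = -(727 / 25)    [QR: 25 ≡ 1 mod 4, sign kept]
  = -(2 / 25)    [727 ≡ 2 mod 25]
  = -(1 / 25)    [25 ≡ 1 mod 8 ⇒ (2 / 25) = +1]
  = -1    [(1 / 25) = 1]
Product: (-1)·(-1) = 1.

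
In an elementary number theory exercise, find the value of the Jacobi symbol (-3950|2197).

Pull out -1: (-3950|2197) = (-1|2197)·(3950|2197). Since 2197 ≡ 1 (mod 4), (-1|2197) = +1. Now have (3950|2197).
Reduce the numerator: 3950 ≡ 1753 (mod 2197), so (3950|2197) = (1753|2197).
1753 ≡ 1 (mod 4), so quadratic reciprocity gives (1753|2197) = (2197|1753). Reduce: 2197 ≡ 444 (mod 1753). Now have (444|1753).
Factor out 2: 444 = 2^2·111. Since 1753 ≡ 1 (mod 8), (2|1753) = +1, and (2|1753)^2 = +1. Now have (111|1753).
1753 ≡ 1 (mod 4), so quadratic reciprocity gives (111|1753) = (1753|111). Reduce: 1753 ≡ 88 (mod 111). Now have (88|111).
Factor out 2: 88 = 2^3·11. Since 111 ≡ 7 (mod 8), (2|111) = +1, and (2|111)^3 = +1. Now have (11|111).
Both 11 ≡ 3 and 111 ≡ 3 (mod 4), so reciprocity gives (11|111) = -(111|11). Reduce: 111 ≡ 1 (mod 11). Now have -(1|11).
(1|11) = 1. Collecting the sign factors: -1.

-1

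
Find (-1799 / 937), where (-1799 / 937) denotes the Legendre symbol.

(-1799 / 937)
  = (1799 / 937)    [937 ≡ 1 mod 4 ⇒ (-1 / 937) = +1]
  = (862 / 937)    [1799 ≡ 862 mod 937]
  = (431 / 937)    [937 ≡ 1 mod 8 ⇒ (2 / 937) = +1]
  = (937 / 431)    [QR: 937 ≡ 1 mod 4, sign kept]
  = (75 / 431)    [937 ≡ 75 mod 431]
  = -(431 / 75)    [QR: both ≡ 3 mod 4, sign flips]
  = -(56 / 75)    [431 ≡ 56 mod 75]
  = (7 / 75)    [75 ≡ 3 mod 8 ⇒ (2 / 75)^3 = -1]
  = -(75 / 7)    [QR: both ≡ 3 mod 4, sign flips]
  = -(5 / 7)    [75 ≡ 5 mod 7]
  = -(7 / 5)    [QR: 5 ≡ 1 mod 4, sign kept]
  = -(2 / 5)    [7 ≡ 2 mod 5]
  = (1 / 5)    [5 ≡ 5 mod 8 ⇒ (2 / 5) = -1]
  = 1    [(1 / 5) = 1]

1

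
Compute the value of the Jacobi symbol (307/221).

-1

Reduce the numerator: 307 ≡ 86 (mod 221), so (307/221) = (86/221).
Factor out 2: 86 = 2·43. Since 221 ≡ 5 (mod 8), (2/221) = -1. Now have -(43/221).
221 ≡ 1 (mod 4), so quadratic reciprocity gives (43/221) = (221/43). Reduce: 221 ≡ 6 (mod 43). Now have -(6/43).
Factor out 2: 6 = 2·3. Since 43 ≡ 3 (mod 8), (2/43) = -1. Now have (3/43).
Both 3 ≡ 3 and 43 ≡ 3 (mod 4), so reciprocity gives (3/43) = -(43/3). Reduce: 43 ≡ 1 (mod 3). Now have -(1/3).
(1/3) = 1. Collecting the sign factors: -1.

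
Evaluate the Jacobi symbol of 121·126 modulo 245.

0

By multiplicativity, (121·126/245) = (121/245)·(126/245).
First factor (121/245):
(121/245)
  = (245/121)    [QR: 121 ≡ 1 mod 4, sign kept]
  = (3/121)    [245 ≡ 3 mod 121]
  = (121/3)    [QR: 121 ≡ 1 mod 4, sign kept]
  = (1/3)    [121 ≡ 1 mod 3]
  = 1    [(1/3) = 1]
Second factor (126/245):
(126/245)
  = -(63/245)    [245 ≡ 5 mod 8 ⇒ (2/245) = -1]
  = -(245/63)    [QR: 245 ≡ 1 mod 4, sign kept]
  = -(56/63)    [245 ≡ 56 mod 63]
  = -(7/63)    [63 ≡ 7 mod 8 ⇒ (2/63)^3 = +1]
  = (63/7)    [QR: both ≡ 3 mod 4, sign flips]
  = (0/7)    [63 ≡ 0 mod 7]
  = 0    [numerator 0, gcd > 1]
Product: (1)·(0) = 0.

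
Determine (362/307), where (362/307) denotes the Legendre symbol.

Reduce the numerator: 362 ≡ 55 (mod 307), so (362/307) = (55/307).
Both 55 ≡ 3 and 307 ≡ 3 (mod 4), so reciprocity gives (55/307) = -(307/55). Reduce: 307 ≡ 32 (mod 55). Now have -(32/55).
Factor out 2: 32 = 2^5. Since 55 ≡ 7 (mod 8), (2/55) = +1, and (2/55)^5 = +1. Now have -(1/55).
(1/55) = 1. Collecting the sign factors: -1.

-1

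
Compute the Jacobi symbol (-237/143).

1

(-237/143)
  = (49/143)    [-237 ≡ 49 mod 143]
  = (143/49)    [QR: 49 ≡ 1 mod 4, sign kept]
  = (45/49)    [143 ≡ 45 mod 49]
  = (49/45)    [QR: 45 ≡ 1 mod 4, sign kept]
  = (4/45)    [49 ≡ 4 mod 45]
  = (1/45)    [45 ≡ 5 mod 8 ⇒ (2/45)^2 = +1]
  = 1    [(1/45) = 1]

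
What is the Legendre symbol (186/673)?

-1

(186/673)
  = (93/673)    [673 ≡ 1 mod 8 ⇒ (2/673) = +1]
  = (673/93)    [QR: 93 ≡ 1 mod 4, sign kept]
  = (22/93)    [673 ≡ 22 mod 93]
  = -(11/93)    [93 ≡ 5 mod 8 ⇒ (2/93) = -1]
  = -(93/11)    [QR: 93 ≡ 1 mod 4, sign kept]
  = -(5/11)    [93 ≡ 5 mod 11]
  = -(11/5)    [QR: 5 ≡ 1 mod 4, sign kept]
  = -(1/5)    [11 ≡ 1 mod 5]
  = -1    [(1/5) = 1]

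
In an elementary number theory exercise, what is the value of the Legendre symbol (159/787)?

Both 159 ≡ 3 and 787 ≡ 3 (mod 4), so reciprocity gives (159/787) = -(787/159). Reduce: 787 ≡ 151 (mod 159). Now have -(151/159).
Both 151 ≡ 3 and 159 ≡ 3 (mod 4), so reciprocity gives (151/159) = -(159/151). Reduce: 159 ≡ 8 (mod 151). Now have (8/151).
Factor out 2: 8 = 2^3. Since 151 ≡ 7 (mod 8), (2/151) = +1, and (2/151)^3 = +1. Now have (1/151).
(1/151) = 1. Collecting the sign factors: 1.

1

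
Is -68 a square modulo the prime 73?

no

(-68/73)
  = (68/73)    [73 ≡ 1 mod 4 ⇒ (-1/73) = +1]
  = (17/73)    [73 ≡ 1 mod 8 ⇒ (2/73)^2 = +1]
  = (73/17)    [QR: 17 ≡ 1 mod 4, sign kept]
  = (5/17)    [73 ≡ 5 mod 17]
  = (17/5)    [QR: 5 ≡ 1 mod 4, sign kept]
  = (2/5)    [17 ≡ 2 mod 5]
  = -(1/5)    [5 ≡ 5 mod 8 ⇒ (2/5) = -1]
  = -1    [(1/5) = 1]
The Legendre symbol is -1, so x^2 ≡ -68 (mod 73) has no solution.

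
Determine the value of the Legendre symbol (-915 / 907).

(-915 / 907)
  = -(915 / 907)    [907 ≡ 3 mod 4 ⇒ (-1 / 907) = -1]
  = -(8 / 907)    [915 ≡ 8 mod 907]
  = (1 / 907)    [907 ≡ 3 mod 8 ⇒ (2 / 907)^3 = -1]
  = 1    [(1 / 907) = 1]

1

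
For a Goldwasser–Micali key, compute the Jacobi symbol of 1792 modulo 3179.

Factor out 2: 1792 = 2^8·7. Since 3179 ≡ 3 (mod 8), (2 / 3179) = -1, and (2 / 3179)^8 = +1. Now have (7 / 3179).
Both 7 ≡ 3 and 3179 ≡ 3 (mod 4), so reciprocity gives (7 / 3179) = -(3179 / 7). Reduce: 3179 ≡ 1 (mod 7). Now have -(1 / 7).
(1 / 7) = 1. Collecting the sign factors: -1.

-1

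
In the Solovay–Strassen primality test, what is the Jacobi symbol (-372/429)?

0

Pull out -1: (-372/429) = (-1/429)·(372/429). Since 429 ≡ 1 (mod 4), (-1/429) = +1. Now have (372/429).
Factor out 2: 372 = 2^2·93. Since 429 ≡ 5 (mod 8), (2/429) = -1, and (2/429)^2 = +1. Now have (93/429).
93 ≡ 1 (mod 4), so quadratic reciprocity gives (93/429) = (429/93). Reduce: 429 ≡ 57 (mod 93). Now have (57/93).
57 ≡ 1 (mod 4), so quadratic reciprocity gives (57/93) = (93/57). Reduce: 93 ≡ 36 (mod 57). Now have (36/57).
Factor out 2: 36 = 2^2·9. Since 57 ≡ 1 (mod 8), (2/57) = +1, and (2/57)^2 = +1. Now have (9/57).
9 ≡ 1 (mod 4), so quadratic reciprocity gives (9/57) = (57/9). Reduce: 57 ≡ 3 (mod 9). Now have (3/9).
9 ≡ 1 (mod 4), so quadratic reciprocity gives (3/9) = (9/3). Reduce: 9 ≡ 0 (mod 3). Now have (0/3).
The numerator is now 0 with denominator 3 > 1: the symbol is 0.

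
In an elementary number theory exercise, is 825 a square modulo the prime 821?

yes

(825|821)
  = (4|821)    [825 ≡ 4 mod 821]
  = (1|821)    [821 ≡ 5 mod 8 ⇒ (2|821)^2 = +1]
  = 1    [(1|821) = 1]
(825|821) = 1, and 821 is prime, so 825 is a quadratic residue mod 821.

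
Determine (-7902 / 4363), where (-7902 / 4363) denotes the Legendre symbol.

-1

Reduce the numerator: -7902 ≡ 824 (mod 4363), so (-7902 / 4363) = (824 / 4363).
Factor out 2: 824 = 2^3·103. Since 4363 ≡ 3 (mod 8), (2 / 4363) = -1, and (2 / 4363)^3 = -1. Now have -(103 / 4363).
Both 103 ≡ 3 and 4363 ≡ 3 (mod 4), so reciprocity gives (103 / 4363) = -(4363 / 103). Reduce: 4363 ≡ 37 (mod 103). Now have (37 / 103).
37 ≡ 1 (mod 4), so quadratic reciprocity gives (37 / 103) = (103 / 37). Reduce: 103 ≡ 29 (mod 37). Now have (29 / 37).
29 ≡ 1 (mod 4), so quadratic reciprocity gives (29 / 37) = (37 / 29). Reduce: 37 ≡ 8 (mod 29). Now have (8 / 29).
Factor out 2: 8 = 2^3. Since 29 ≡ 5 (mod 8), (2 / 29) = -1, and (2 / 29)^3 = -1. Now have -(1 / 29).
(1 / 29) = 1. Collecting the sign factors: -1.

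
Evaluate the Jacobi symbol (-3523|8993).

(-3523|8993)
  = (5470|8993)    [-3523 ≡ 5470 mod 8993]
  = (2735|8993)    [8993 ≡ 1 mod 8 ⇒ (2|8993) = +1]
  = (8993|2735)    [QR: 8993 ≡ 1 mod 4, sign kept]
  = (788|2735)    [8993 ≡ 788 mod 2735]
  = (197|2735)    [2735 ≡ 7 mod 8 ⇒ (2|2735)^2 = +1]
  = (2735|197)    [QR: 197 ≡ 1 mod 4, sign kept]
  = (174|197)    [2735 ≡ 174 mod 197]
  = -(87|197)    [197 ≡ 5 mod 8 ⇒ (2|197) = -1]
  = -(197|87)    [QR: 197 ≡ 1 mod 4, sign kept]
  = -(23|87)    [197 ≡ 23 mod 87]
  = (87|23)    [QR: both ≡ 3 mod 4, sign flips]
  = (18|23)    [87 ≡ 18 mod 23]
  = (9|23)    [23 ≡ 7 mod 8 ⇒ (2|23) = +1]
  = (23|9)    [QR: 9 ≡ 1 mod 4, sign kept]
  = (5|9)    [23 ≡ 5 mod 9]
  = (9|5)    [QR: 5 ≡ 1 mod 4, sign kept]
  = (4|5)    [9 ≡ 4 mod 5]
  = (1|5)    [5 ≡ 5 mod 8 ⇒ (2|5)^2 = +1]
  = 1    [(1|5) = 1]

1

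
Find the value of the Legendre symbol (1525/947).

(1525/947)
  = (578/947)    [1525 ≡ 578 mod 947]
  = -(289/947)    [947 ≡ 3 mod 8 ⇒ (2/947) = -1]
  = -(947/289)    [QR: 289 ≡ 1 mod 4, sign kept]
  = -(80/289)    [947 ≡ 80 mod 289]
  = -(5/289)    [289 ≡ 1 mod 8 ⇒ (2/289)^4 = +1]
  = -(289/5)    [QR: 5 ≡ 1 mod 4, sign kept]
  = -(4/5)    [289 ≡ 4 mod 5]
  = -(1/5)    [5 ≡ 5 mod 8 ⇒ (2/5)^2 = +1]
  = -1    [(1/5) = 1]

-1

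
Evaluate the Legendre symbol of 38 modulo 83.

1

Factor out 2: 38 = 2·19. Since 83 ≡ 3 (mod 8), (2 / 83) = -1. Now have -(19 / 83).
Both 19 ≡ 3 and 83 ≡ 3 (mod 4), so reciprocity gives (19 / 83) = -(83 / 19). Reduce: 83 ≡ 7 (mod 19). Now have (7 / 19).
Both 7 ≡ 3 and 19 ≡ 3 (mod 4), so reciprocity gives (7 / 19) = -(19 / 7). Reduce: 19 ≡ 5 (mod 7). Now have -(5 / 7).
5 ≡ 1 (mod 4), so quadratic reciprocity gives (5 / 7) = (7 / 5). Reduce: 7 ≡ 2 (mod 5). Now have -(2 / 5).
Factor out 2: 2 = 2. Since 5 ≡ 5 (mod 8), (2 / 5) = -1. Now have (1 / 5).
(1 / 5) = 1. Collecting the sign factors: 1.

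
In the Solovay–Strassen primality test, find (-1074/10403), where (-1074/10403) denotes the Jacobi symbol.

Pull out -1: (-1074/10403) = (-1/10403)·(1074/10403). Since 10403 ≡ 3 (mod 4), (-1/10403) = -1. Now have -(1074/10403).
Factor out 2: 1074 = 2·537. Since 10403 ≡ 3 (mod 8), (2/10403) = -1. Now have (537/10403).
537 ≡ 1 (mod 4), so quadratic reciprocity gives (537/10403) = (10403/537). Reduce: 10403 ≡ 200 (mod 537). Now have (200/537).
Factor out 2: 200 = 2^3·25. Since 537 ≡ 1 (mod 8), (2/537) = +1, and (2/537)^3 = +1. Now have (25/537).
25 ≡ 1 (mod 4), so quadratic reciprocity gives (25/537) = (537/25). Reduce: 537 ≡ 12 (mod 25). Now have (12/25).
Factor out 2: 12 = 2^2·3. Since 25 ≡ 1 (mod 8), (2/25) = +1, and (2/25)^2 = +1. Now have (3/25).
25 ≡ 1 (mod 4), so quadratic reciprocity gives (3/25) = (25/3). Reduce: 25 ≡ 1 (mod 3). Now have (1/3).
(1/3) = 1. Collecting the sign factors: 1.

1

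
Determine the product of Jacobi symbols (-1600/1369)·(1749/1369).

By multiplicativity, (-1600·1749/1369) = (-1600/1369)·(1749/1369).
First factor (-1600/1369):
(-1600/1369)
  = (1600/1369)    [1369 ≡ 1 mod 4 ⇒ (-1/1369) = +1]
  = (231/1369)    [1600 ≡ 231 mod 1369]
  = (1369/231)    [QR: 1369 ≡ 1 mod 4, sign kept]
  = (214/231)    [1369 ≡ 214 mod 231]
  = (107/231)    [231 ≡ 7 mod 8 ⇒ (2/231) = +1]
  = -(231/107)    [QR: both ≡ 3 mod 4, sign flips]
  = -(17/107)    [231 ≡ 17 mod 107]
  = -(107/17)    [QR: 17 ≡ 1 mod 4, sign kept]
  = -(5/17)    [107 ≡ 5 mod 17]
  = -(17/5)    [QR: 5 ≡ 1 mod 4, sign kept]
  = -(2/5)    [17 ≡ 2 mod 5]
  = (1/5)    [5 ≡ 5 mod 8 ⇒ (2/5) = -1]
  = 1    [(1/5) = 1]
Second factor (1749/1369):
(1749/1369)
  = (380/1369)    [1749 ≡ 380 mod 1369]
  = (95/1369)    [1369 ≡ 1 mod 8 ⇒ (2/1369)^2 = +1]
  = (1369/95)    [QR: 1369 ≡ 1 mod 4, sign kept]
  = (39/95)    [1369 ≡ 39 mod 95]
  = -(95/39)    [QR: both ≡ 3 mod 4, sign flips]
  = -(17/39)    [95 ≡ 17 mod 39]
  = -(39/17)    [QR: 17 ≡ 1 mod 4, sign kept]
  = -(5/17)    [39 ≡ 5 mod 17]
  = -(17/5)    [QR: 5 ≡ 1 mod 4, sign kept]
  = -(2/5)    [17 ≡ 2 mod 5]
  = (1/5)    [5 ≡ 5 mod 8 ⇒ (2/5) = -1]
  = 1    [(1/5) = 1]
Product: (1)·(1) = 1.

1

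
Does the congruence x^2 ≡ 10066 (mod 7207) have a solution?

Reduce the numerator: 10066 ≡ 2859 (mod 7207), so (10066/7207) = (2859/7207).
Both 2859 ≡ 3 and 7207 ≡ 3 (mod 4), so reciprocity gives (2859/7207) = -(7207/2859). Reduce: 7207 ≡ 1489 (mod 2859). Now have -(1489/2859).
1489 ≡ 1 (mod 4), so quadratic reciprocity gives (1489/2859) = (2859/1489). Reduce: 2859 ≡ 1370 (mod 1489). Now have -(1370/1489).
Factor out 2: 1370 = 2·685. Since 1489 ≡ 1 (mod 8), (2/1489) = +1. Now have -(685/1489).
685 ≡ 1 (mod 4), so quadratic reciprocity gives (685/1489) = (1489/685). Reduce: 1489 ≡ 119 (mod 685). Now have -(119/685).
685 ≡ 1 (mod 4), so quadratic reciprocity gives (119/685) = (685/119). Reduce: 685 ≡ 90 (mod 119). Now have -(90/119).
Factor out 2: 90 = 2·45. Since 119 ≡ 7 (mod 8), (2/119) = +1. Now have -(45/119).
45 ≡ 1 (mod 4), so quadratic reciprocity gives (45/119) = (119/45). Reduce: 119 ≡ 29 (mod 45). Now have -(29/45).
29 ≡ 1 (mod 4), so quadratic reciprocity gives (29/45) = (45/29). Reduce: 45 ≡ 16 (mod 29). Now have -(16/29).
Factor out 2: 16 = 2^4. Since 29 ≡ 5 (mod 8), (2/29) = -1, and (2/29)^4 = +1. Now have -(1/29).
(1/29) = 1. Collecting the sign factors: -1.
(10066/7207) = -1, and 7207 is prime, so 10066 is not a quadratic residue mod 7207.

no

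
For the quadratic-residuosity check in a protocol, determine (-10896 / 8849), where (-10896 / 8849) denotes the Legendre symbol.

(-10896 / 8849)
  = (6802 / 8849)    [-10896 ≡ 6802 mod 8849]
  = (3401 / 8849)    [8849 ≡ 1 mod 8 ⇒ (2 / 8849) = +1]
  = (8849 / 3401)    [QR: 3401 ≡ 1 mod 4, sign kept]
  = (2047 / 3401)    [8849 ≡ 2047 mod 3401]
  = (3401 / 2047)    [QR: 3401 ≡ 1 mod 4, sign kept]
  = (1354 / 2047)    [3401 ≡ 1354 mod 2047]
  = (677 / 2047)    [2047 ≡ 7 mod 8 ⇒ (2 / 2047) = +1]
  = (2047 / 677)    [QR: 677 ≡ 1 mod 4, sign kept]
  = (16 / 677)    [2047 ≡ 16 mod 677]
  = (1 / 677)    [677 ≡ 5 mod 8 ⇒ (2 / 677)^4 = +1]
  = 1    [(1 / 677) = 1]

1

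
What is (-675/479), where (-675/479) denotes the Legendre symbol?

-1

(-675/479)
  = -(675/479)    [479 ≡ 3 mod 4 ⇒ (-1/479) = -1]
  = -(196/479)    [675 ≡ 196 mod 479]
  = -(49/479)    [479 ≡ 7 mod 8 ⇒ (2/479)^2 = +1]
  = -(479/49)    [QR: 49 ≡ 1 mod 4, sign kept]
  = -(38/49)    [479 ≡ 38 mod 49]
  = -(19/49)    [49 ≡ 1 mod 8 ⇒ (2/49) = +1]
  = -(49/19)    [QR: 49 ≡ 1 mod 4, sign kept]
  = -(11/19)    [49 ≡ 11 mod 19]
  = (19/11)    [QR: both ≡ 3 mod 4, sign flips]
  = (8/11)    [19 ≡ 8 mod 11]
  = -(1/11)    [11 ≡ 3 mod 8 ⇒ (2/11)^3 = -1]
  = -1    [(1/11) = 1]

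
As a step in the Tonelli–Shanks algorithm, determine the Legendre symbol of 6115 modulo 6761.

(6115/6761)
  = (6761/6115)    [QR: 6761 ≡ 1 mod 4, sign kept]
  = (646/6115)    [6761 ≡ 646 mod 6115]
  = -(323/6115)    [6115 ≡ 3 mod 8 ⇒ (2/6115) = -1]
  = (6115/323)    [QR: both ≡ 3 mod 4, sign flips]
  = (301/323)    [6115 ≡ 301 mod 323]
  = (323/301)    [QR: 301 ≡ 1 mod 4, sign kept]
  = (22/301)    [323 ≡ 22 mod 301]
  = -(11/301)    [301 ≡ 5 mod 8 ⇒ (2/301) = -1]
  = -(301/11)    [QR: 301 ≡ 1 mod 4, sign kept]
  = -(4/11)    [301 ≡ 4 mod 11]
  = -(1/11)    [11 ≡ 3 mod 8 ⇒ (2/11)^2 = +1]
  = -1    [(1/11) = 1]

-1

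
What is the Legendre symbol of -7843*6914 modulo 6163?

By multiplicativity, (-7843·6914/6163) = (-7843/6163)·(6914/6163).
First factor (-7843/6163):
Reduce the numerator: -7843 ≡ 4483 (mod 6163), so (-7843/6163) = (4483/6163).
Both 4483 ≡ 3 and 6163 ≡ 3 (mod 4), so reciprocity gives (4483/6163) = -(6163/4483). Reduce: 6163 ≡ 1680 (mod 4483). Now have -(1680/4483).
Factor out 2: 1680 = 2^4·105. Since 4483 ≡ 3 (mod 8), (2/4483) = -1, and (2/4483)^4 = +1. Now have -(105/4483).
105 ≡ 1 (mod 4), so quadratic reciprocity gives (105/4483) = (4483/105). Reduce: 4483 ≡ 73 (mod 105). Now have -(73/105).
73 ≡ 1 (mod 4), so quadratic reciprocity gives (73/105) = (105/73). Reduce: 105 ≡ 32 (mod 73). Now have -(32/73).
Factor out 2: 32 = 2^5. Since 73 ≡ 1 (mod 8), (2/73) = +1, and (2/73)^5 = +1. Now have -(1/73).
(1/73) = 1. Collecting the sign factors: -1.
Second factor (6914/6163):
Reduce the numerator: 6914 ≡ 751 (mod 6163), so (6914/6163) = (751/6163).
Both 751 ≡ 3 and 6163 ≡ 3 (mod 4), so reciprocity gives (751/6163) = -(6163/751). Reduce: 6163 ≡ 155 (mod 751). Now have -(155/751).
Both 155 ≡ 3 and 751 ≡ 3 (mod 4), so reciprocity gives (155/751) = -(751/155). Reduce: 751 ≡ 131 (mod 155). Now have (131/155).
Both 131 ≡ 3 and 155 ≡ 3 (mod 4), so reciprocity gives (131/155) = -(155/131). Reduce: 155 ≡ 24 (mod 131). Now have -(24/131).
Factor out 2: 24 = 2^3·3. Since 131 ≡ 3 (mod 8), (2/131) = -1, and (2/131)^3 = -1. Now have (3/131).
Both 3 ≡ 3 and 131 ≡ 3 (mod 4), so reciprocity gives (3/131) = -(131/3). Reduce: 131 ≡ 2 (mod 3). Now have -(2/3).
Factor out 2: 2 = 2. Since 3 ≡ 3 (mod 8), (2/3) = -1. Now have (1/3).
(1/3) = 1. Collecting the sign factors: 1.
Product: (-1)·(1) = -1.

-1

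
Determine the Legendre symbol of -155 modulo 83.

Reduce the numerator: -155 ≡ 11 (mod 83), so (-155|83) = (11|83).
Both 11 ≡ 3 and 83 ≡ 3 (mod 4), so reciprocity gives (11|83) = -(83|11). Reduce: 83 ≡ 6 (mod 11). Now have -(6|11).
Factor out 2: 6 = 2·3. Since 11 ≡ 3 (mod 8), (2|11) = -1. Now have (3|11).
Both 3 ≡ 3 and 11 ≡ 3 (mod 4), so reciprocity gives (3|11) = -(11|3). Reduce: 11 ≡ 2 (mod 3). Now have -(2|3).
Factor out 2: 2 = 2. Since 3 ≡ 3 (mod 8), (2|3) = -1. Now have (1|3).
(1|3) = 1. Collecting the sign factors: 1.

1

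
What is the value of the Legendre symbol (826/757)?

(826/757)
  = (69/757)    [826 ≡ 69 mod 757]
  = (757/69)    [QR: 69 ≡ 1 mod 4, sign kept]
  = (67/69)    [757 ≡ 67 mod 69]
  = (69/67)    [QR: 69 ≡ 1 mod 4, sign kept]
  = (2/67)    [69 ≡ 2 mod 67]
  = -(1/67)    [67 ≡ 3 mod 8 ⇒ (2/67) = -1]
  = -1    [(1/67) = 1]

-1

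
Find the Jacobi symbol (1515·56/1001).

By multiplicativity, (1515·56/1001) = (1515/1001)·(56/1001).
First factor (1515/1001):
(1515/1001)
  = (514/1001)    [1515 ≡ 514 mod 1001]
  = (257/1001)    [1001 ≡ 1 mod 8 ⇒ (2/1001) = +1]
  = (1001/257)    [QR: 257 ≡ 1 mod 4, sign kept]
  = (230/257)    [1001 ≡ 230 mod 257]
  = (115/257)    [257 ≡ 1 mod 8 ⇒ (2/257) = +1]
  = (257/115)    [QR: 257 ≡ 1 mod 4, sign kept]
  = (27/115)    [257 ≡ 27 mod 115]
  = -(115/27)    [QR: both ≡ 3 mod 4, sign flips]
  = -(7/27)    [115 ≡ 7 mod 27]
  = (27/7)    [QR: both ≡ 3 mod 4, sign flips]
  = (6/7)    [27 ≡ 6 mod 7]
  = (3/7)    [7 ≡ 7 mod 8 ⇒ (2/7) = +1]
  = -(7/3)    [QR: both ≡ 3 mod 4, sign flips]
  = -(1/3)    [7 ≡ 1 mod 3]
  = -1    [(1/3) = 1]
Second factor (56/1001):
(56/1001)
  = (7/1001)    [1001 ≡ 1 mod 8 ⇒ (2/1001)^3 = +1]
  = (1001/7)    [QR: 1001 ≡ 1 mod 4, sign kept]
  = (0/7)    [1001 ≡ 0 mod 7]
  = 0    [numerator 0, gcd > 1]
Product: (-1)·(0) = 0.

0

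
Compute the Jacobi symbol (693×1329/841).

By multiplicativity, (693·1329/841) = (693/841)·(1329/841).
First factor (693/841):
(693/841)
  = (841/693)    [QR: 693 ≡ 1 mod 4, sign kept]
  = (148/693)    [841 ≡ 148 mod 693]
  = (37/693)    [693 ≡ 5 mod 8 ⇒ (2/693)^2 = +1]
  = (693/37)    [QR: 37 ≡ 1 mod 4, sign kept]
  = (27/37)    [693 ≡ 27 mod 37]
  = (37/27)    [QR: 37 ≡ 1 mod 4, sign kept]
  = (10/27)    [37 ≡ 10 mod 27]
  = -(5/27)    [27 ≡ 3 mod 8 ⇒ (2/27) = -1]
  = -(27/5)    [QR: 5 ≡ 1 mod 4, sign kept]
  = -(2/5)    [27 ≡ 2 mod 5]
  = (1/5)    [5 ≡ 5 mod 8 ⇒ (2/5) = -1]
  = 1    [(1/5) = 1]
Second factor (1329/841):
(1329/841)
  = (488/841)    [1329 ≡ 488 mod 841]
  = (61/841)    [841 ≡ 1 mod 8 ⇒ (2/841)^3 = +1]
  = (841/61)    [QR: 61 ≡ 1 mod 4, sign kept]
  = (48/61)    [841 ≡ 48 mod 61]
  = (3/61)    [61 ≡ 5 mod 8 ⇒ (2/61)^4 = +1]
  = (61/3)    [QR: 61 ≡ 1 mod 4, sign kept]
  = (1/3)    [61 ≡ 1 mod 3]
  = 1    [(1/3) = 1]
Product: (1)·(1) = 1.

1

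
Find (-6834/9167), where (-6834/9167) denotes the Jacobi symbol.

(-6834/9167)
  = (2333/9167)    [-6834 ≡ 2333 mod 9167]
  = (9167/2333)    [QR: 2333 ≡ 1 mod 4, sign kept]
  = (2168/2333)    [9167 ≡ 2168 mod 2333]
  = -(271/2333)    [2333 ≡ 5 mod 8 ⇒ (2/2333)^3 = -1]
  = -(2333/271)    [QR: 2333 ≡ 1 mod 4, sign kept]
  = -(165/271)    [2333 ≡ 165 mod 271]
  = -(271/165)    [QR: 165 ≡ 1 mod 4, sign kept]
  = -(106/165)    [271 ≡ 106 mod 165]
  = (53/165)    [165 ≡ 5 mod 8 ⇒ (2/165) = -1]
  = (165/53)    [QR: 53 ≡ 1 mod 4, sign kept]
  = (6/53)    [165 ≡ 6 mod 53]
  = -(3/53)    [53 ≡ 5 mod 8 ⇒ (2/53) = -1]
  = -(53/3)    [QR: 53 ≡ 1 mod 4, sign kept]
  = -(2/3)    [53 ≡ 2 mod 3]
  = (1/3)    [3 ≡ 3 mod 8 ⇒ (2/3) = -1]
  = 1    [(1/3) = 1]

1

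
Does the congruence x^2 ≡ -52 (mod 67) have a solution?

yes

Reduce the numerator: -52 ≡ 15 (mod 67), so (-52/67) = (15/67).
Both 15 ≡ 3 and 67 ≡ 3 (mod 4), so reciprocity gives (15/67) = -(67/15). Reduce: 67 ≡ 7 (mod 15). Now have -(7/15).
Both 7 ≡ 3 and 15 ≡ 3 (mod 4), so reciprocity gives (7/15) = -(15/7). Reduce: 15 ≡ 1 (mod 7). Now have (1/7).
(1/7) = 1. Collecting the sign factors: 1.
The Legendre symbol is 1, so x^2 ≡ -52 (mod 67) has solution.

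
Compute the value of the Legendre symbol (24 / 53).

1

(24 / 53)
  = -(3 / 53)    [53 ≡ 5 mod 8 ⇒ (2 / 53)^3 = -1]
  = -(53 / 3)    [QR: 53 ≡ 1 mod 4, sign kept]
  = -(2 / 3)    [53 ≡ 2 mod 3]
  = (1 / 3)    [3 ≡ 3 mod 8 ⇒ (2 / 3) = -1]
  = 1    [(1 / 3) = 1]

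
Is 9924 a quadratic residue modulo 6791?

yes

(9924/6791)
  = (3133/6791)    [9924 ≡ 3133 mod 6791]
  = (6791/3133)    [QR: 3133 ≡ 1 mod 4, sign kept]
  = (525/3133)    [6791 ≡ 525 mod 3133]
  = (3133/525)    [QR: 525 ≡ 1 mod 4, sign kept]
  = (508/525)    [3133 ≡ 508 mod 525]
  = (127/525)    [525 ≡ 5 mod 8 ⇒ (2/525)^2 = +1]
  = (525/127)    [QR: 525 ≡ 1 mod 4, sign kept]
  = (17/127)    [525 ≡ 17 mod 127]
  = (127/17)    [QR: 17 ≡ 1 mod 4, sign kept]
  = (8/17)    [127 ≡ 8 mod 17]
  = (1/17)    [17 ≡ 1 mod 8 ⇒ (2/17)^3 = +1]
  = 1    [(1/17) = 1]
The Legendre symbol is 1, so x^2 ≡ 9924 (mod 6791) has solution.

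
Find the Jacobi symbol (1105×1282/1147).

By multiplicativity, (1105·1282/1147) = (1105/1147)·(1282/1147).
First factor (1105/1147):
1105 ≡ 1 (mod 4), so quadratic reciprocity gives (1105/1147) = (1147/1105). Reduce: 1147 ≡ 42 (mod 1105). Now have (42/1105).
Factor out 2: 42 = 2·21. Since 1105 ≡ 1 (mod 8), (2/1105) = +1. Now have (21/1105).
21 ≡ 1 (mod 4), so quadratic reciprocity gives (21/1105) = (1105/21). Reduce: 1105 ≡ 13 (mod 21). Now have (13/21).
13 ≡ 1 (mod 4), so quadratic reciprocity gives (13/21) = (21/13). Reduce: 21 ≡ 8 (mod 13). Now have (8/13).
Factor out 2: 8 = 2^3. Since 13 ≡ 5 (mod 8), (2/13) = -1, and (2/13)^3 = -1. Now have -(1/13).
(1/13) = 1. Collecting the sign factors: -1.
Second factor (1282/1147):
Reduce the numerator: 1282 ≡ 135 (mod 1147), so (1282/1147) = (135/1147).
Both 135 ≡ 3 and 1147 ≡ 3 (mod 4), so reciprocity gives (135/1147) = -(1147/135). Reduce: 1147 ≡ 67 (mod 135). Now have -(67/135).
Both 67 ≡ 3 and 135 ≡ 3 (mod 4), so reciprocity gives (67/135) = -(135/67). Reduce: 135 ≡ 1 (mod 67). Now have (1/67).
(1/67) = 1. Collecting the sign factors: 1.
Product: (-1)·(1) = -1.

-1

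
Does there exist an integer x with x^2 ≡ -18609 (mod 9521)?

Reduce the numerator: -18609 ≡ 433 (mod 9521), so (-18609/9521) = (433/9521).
433 ≡ 1 (mod 4), so quadratic reciprocity gives (433/9521) = (9521/433). Reduce: 9521 ≡ 428 (mod 433). Now have (428/433).
Factor out 2: 428 = 2^2·107. Since 433 ≡ 1 (mod 8), (2/433) = +1, and (2/433)^2 = +1. Now have (107/433).
433 ≡ 1 (mod 4), so quadratic reciprocity gives (107/433) = (433/107). Reduce: 433 ≡ 5 (mod 107). Now have (5/107).
5 ≡ 1 (mod 4), so quadratic reciprocity gives (5/107) = (107/5). Reduce: 107 ≡ 2 (mod 5). Now have (2/5).
Factor out 2: 2 = 2. Since 5 ≡ 5 (mod 8), (2/5) = -1. Now have -(1/5).
(1/5) = 1. Collecting the sign factors: -1.
The Legendre symbol is -1, so x^2 ≡ -18609 (mod 9521) has no solution.

no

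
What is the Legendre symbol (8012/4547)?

(8012/4547)
  = (3465/4547)    [8012 ≡ 3465 mod 4547]
  = (4547/3465)    [QR: 3465 ≡ 1 mod 4, sign kept]
  = (1082/3465)    [4547 ≡ 1082 mod 3465]
  = (541/3465)    [3465 ≡ 1 mod 8 ⇒ (2/3465) = +1]
  = (3465/541)    [QR: 541 ≡ 1 mod 4, sign kept]
  = (219/541)    [3465 ≡ 219 mod 541]
  = (541/219)    [QR: 541 ≡ 1 mod 4, sign kept]
  = (103/219)    [541 ≡ 103 mod 219]
  = -(219/103)    [QR: both ≡ 3 mod 4, sign flips]
  = -(13/103)    [219 ≡ 13 mod 103]
  = -(103/13)    [QR: 13 ≡ 1 mod 4, sign kept]
  = -(12/13)    [103 ≡ 12 mod 13]
  = -(3/13)    [13 ≡ 5 mod 8 ⇒ (2/13)^2 = +1]
  = -(13/3)    [QR: 13 ≡ 1 mod 4, sign kept]
  = -(1/3)    [13 ≡ 1 mod 3]
  = -1    [(1/3) = 1]

-1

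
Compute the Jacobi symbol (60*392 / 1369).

1

By multiplicativity, (60·392 / 1369) = (60 / 1369)·(392 / 1369).
First factor (60 / 1369):
(60 / 1369)
  = (15 / 1369)    [1369 ≡ 1 mod 8 ⇒ (2 / 1369)^2 = +1]
  = (1369 / 15)    [QR: 1369 ≡ 1 mod 4, sign kept]
  = (4 / 15)    [1369 ≡ 4 mod 15]
  = (1 / 15)    [15 ≡ 7 mod 8 ⇒ (2 / 15)^2 = +1]
  = 1    [(1 / 15) = 1]
Second factor (392 / 1369):
(392 / 1369)
  = (49 / 1369)    [1369 ≡ 1 mod 8 ⇒ (2 / 1369)^3 = +1]
  = (1369 / 49)    [QR: 49 ≡ 1 mod 4, sign kept]
  = (46 / 49)    [1369 ≡ 46 mod 49]
  = (23 / 49)    [49 ≡ 1 mod 8 ⇒ (2 / 49) = +1]
  = (49 / 23)    [QR: 49 ≡ 1 mod 4, sign kept]
  = (3 / 23)    [49 ≡ 3 mod 23]
  = -(23 / 3)    [QR: both ≡ 3 mod 4, sign flips]
  = -(2 / 3)    [23 ≡ 2 mod 3]
  = (1 / 3)    [3 ≡ 3 mod 8 ⇒ (2 / 3) = -1]
  = 1    [(1 / 3) = 1]
Product: (1)·(1) = 1.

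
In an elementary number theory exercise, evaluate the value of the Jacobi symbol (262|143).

-1

Reduce the numerator: 262 ≡ 119 (mod 143), so (262|143) = (119|143).
Both 119 ≡ 3 and 143 ≡ 3 (mod 4), so reciprocity gives (119|143) = -(143|119). Reduce: 143 ≡ 24 (mod 119). Now have -(24|119).
Factor out 2: 24 = 2^3·3. Since 119 ≡ 7 (mod 8), (2|119) = +1, and (2|119)^3 = +1. Now have -(3|119).
Both 3 ≡ 3 and 119 ≡ 3 (mod 4), so reciprocity gives (3|119) = -(119|3). Reduce: 119 ≡ 2 (mod 3). Now have (2|3).
Factor out 2: 2 = 2. Since 3 ≡ 3 (mod 8), (2|3) = -1. Now have -(1|3).
(1|3) = 1. Collecting the sign factors: -1.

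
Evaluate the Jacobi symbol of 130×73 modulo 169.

By multiplicativity, (130·73|169) = (130|169)·(73|169).
First factor (130|169):
Factor out 2: 130 = 2·65. Since 169 ≡ 1 (mod 8), (2|169) = +1. Now have (65|169).
65 ≡ 1 (mod 4), so quadratic reciprocity gives (65|169) = (169|65). Reduce: 169 ≡ 39 (mod 65). Now have (39|65).
65 ≡ 1 (mod 4), so quadratic reciprocity gives (39|65) = (65|39). Reduce: 65 ≡ 26 (mod 39). Now have (26|39).
Factor out 2: 26 = 2·13. Since 39 ≡ 7 (mod 8), (2|39) = +1. Now have (13|39).
13 ≡ 1 (mod 4), so quadratic reciprocity gives (13|39) = (39|13). Reduce: 39 ≡ 0 (mod 13). Now have (0|13).
The numerator is now 0 with denominator 13 > 1: the symbol is 0.
Second factor (73|169):
73 ≡ 1 (mod 4), so quadratic reciprocity gives (73|169) = (169|73). Reduce: 169 ≡ 23 (mod 73). Now have (23|73).
73 ≡ 1 (mod 4), so quadratic reciprocity gives (23|73) = (73|23). Reduce: 73 ≡ 4 (mod 23). Now have (4|23).
Factor out 2: 4 = 2^2. Since 23 ≡ 7 (mod 8), (2|23) = +1, and (2|23)^2 = +1. Now have (1|23).
(1|23) = 1. Collecting the sign factors: 1.
Product: (0)·(1) = 0.

0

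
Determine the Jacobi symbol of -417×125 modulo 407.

By multiplicativity, (-417·125|407) = (-417|407)·(125|407).
First factor (-417|407):
Reduce the numerator: -417 ≡ 397 (mod 407), so (-417|407) = (397|407).
397 ≡ 1 (mod 4), so quadratic reciprocity gives (397|407) = (407|397). Reduce: 407 ≡ 10 (mod 397). Now have (10|397).
Factor out 2: 10 = 2·5. Since 397 ≡ 5 (mod 8), (2|397) = -1. Now have -(5|397).
5 ≡ 1 (mod 4), so quadratic reciprocity gives (5|397) = (397|5). Reduce: 397 ≡ 2 (mod 5). Now have -(2|5).
Factor out 2: 2 = 2. Since 5 ≡ 5 (mod 8), (2|5) = -1. Now have (1|5).
(1|5) = 1. Collecting the sign factors: 1.
Second factor (125|407):
125 ≡ 1 (mod 4), so quadratic reciprocity gives (125|407) = (407|125). Reduce: 407 ≡ 32 (mod 125). Now have (32|125).
Factor out 2: 32 = 2^5. Since 125 ≡ 5 (mod 8), (2|125) = -1, and (2|125)^5 = -1. Now have -(1|125).
(1|125) = 1. Collecting the sign factors: -1.
Product: (1)·(-1) = -1.

-1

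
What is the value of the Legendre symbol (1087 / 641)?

Reduce the numerator: 1087 ≡ 446 (mod 641), so (1087 / 641) = (446 / 641).
Factor out 2: 446 = 2·223. Since 641 ≡ 1 (mod 8), (2 / 641) = +1. Now have (223 / 641).
641 ≡ 1 (mod 4), so quadratic reciprocity gives (223 / 641) = (641 / 223). Reduce: 641 ≡ 195 (mod 223). Now have (195 / 223).
Both 195 ≡ 3 and 223 ≡ 3 (mod 4), so reciprocity gives (195 / 223) = -(223 / 195). Reduce: 223 ≡ 28 (mod 195). Now have -(28 / 195).
Factor out 2: 28 = 2^2·7. Since 195 ≡ 3 (mod 8), (2 / 195) = -1, and (2 / 195)^2 = +1. Now have -(7 / 195).
Both 7 ≡ 3 and 195 ≡ 3 (mod 4), so reciprocity gives (7 / 195) = -(195 / 7). Reduce: 195 ≡ 6 (mod 7). Now have (6 / 7).
Factor out 2: 6 = 2·3. Since 7 ≡ 7 (mod 8), (2 / 7) = +1. Now have (3 / 7).
Both 3 ≡ 3 and 7 ≡ 3 (mod 4), so reciprocity gives (3 / 7) = -(7 / 3). Reduce: 7 ≡ 1 (mod 3). Now have -(1 / 3).
(1 / 3) = 1. Collecting the sign factors: -1.

-1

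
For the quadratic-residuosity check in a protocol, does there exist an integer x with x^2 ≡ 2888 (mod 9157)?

Factor out 2: 2888 = 2^3·361. Since 9157 ≡ 5 (mod 8), (2/9157) = -1, and (2/9157)^3 = -1. Now have -(361/9157).
361 ≡ 1 (mod 4), so quadratic reciprocity gives (361/9157) = (9157/361). Reduce: 9157 ≡ 132 (mod 361). Now have -(132/361).
Factor out 2: 132 = 2^2·33. Since 361 ≡ 1 (mod 8), (2/361) = +1, and (2/361)^2 = +1. Now have -(33/361).
33 ≡ 1 (mod 4), so quadratic reciprocity gives (33/361) = (361/33). Reduce: 361 ≡ 31 (mod 33). Now have -(31/33).
33 ≡ 1 (mod 4), so quadratic reciprocity gives (31/33) = (33/31). Reduce: 33 ≡ 2 (mod 31). Now have -(2/31).
Factor out 2: 2 = 2. Since 31 ≡ 7 (mod 8), (2/31) = +1. Now have -(1/31).
(1/31) = 1. Collecting the sign factors: -1.
The Legendre symbol is -1, so x^2 ≡ 2888 (mod 9157) has no solution.

no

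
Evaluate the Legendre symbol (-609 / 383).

-1

(-609 / 383)
  = -(609 / 383)    [383 ≡ 3 mod 4 ⇒ (-1 / 383) = -1]
  = -(226 / 383)    [609 ≡ 226 mod 383]
  = -(113 / 383)    [383 ≡ 7 mod 8 ⇒ (2 / 383) = +1]
  = -(383 / 113)    [QR: 113 ≡ 1 mod 4, sign kept]
  = -(44 / 113)    [383 ≡ 44 mod 113]
  = -(11 / 113)    [113 ≡ 1 mod 8 ⇒ (2 / 113)^2 = +1]
  = -(113 / 11)    [QR: 113 ≡ 1 mod 4, sign kept]
  = -(3 / 11)    [113 ≡ 3 mod 11]
  = (11 / 3)    [QR: both ≡ 3 mod 4, sign flips]
  = (2 / 3)    [11 ≡ 2 mod 3]
  = -(1 / 3)    [3 ≡ 3 mod 8 ⇒ (2 / 3) = -1]
  = -1    [(1 / 3) = 1]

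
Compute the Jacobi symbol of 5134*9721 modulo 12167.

By multiplicativity, (5134·9721|12167) = (5134|12167)·(9721|12167).
First factor (5134|12167):
(5134|12167)
  = (2567|12167)    [12167 ≡ 7 mod 8 ⇒ (2|12167) = +1]
  = -(12167|2567)    [QR: both ≡ 3 mod 4, sign flips]
  = -(1899|2567)    [12167 ≡ 1899 mod 2567]
  = (2567|1899)    [QR: both ≡ 3 mod 4, sign flips]
  = (668|1899)    [2567 ≡ 668 mod 1899]
  = (167|1899)    [1899 ≡ 3 mod 8 ⇒ (2|1899)^2 = +1]
  = -(1899|167)    [QR: both ≡ 3 mod 4, sign flips]
  = -(62|167)    [1899 ≡ 62 mod 167]
  = -(31|167)    [167 ≡ 7 mod 8 ⇒ (2|167) = +1]
  = (167|31)    [QR: both ≡ 3 mod 4, sign flips]
  = (12|31)    [167 ≡ 12 mod 31]
  = (3|31)    [31 ≡ 7 mod 8 ⇒ (2|31)^2 = +1]
  = -(31|3)    [QR: both ≡ 3 mod 4, sign flips]
  = -(1|3)    [31 ≡ 1 mod 3]
  = -1    [(1|3) = 1]
Second factor (9721|12167):
(9721|12167)
  = (12167|9721)    [QR: 9721 ≡ 1 mod 4, sign kept]
  = (2446|9721)    [12167 ≡ 2446 mod 9721]
  = (1223|9721)    [9721 ≡ 1 mod 8 ⇒ (2|9721) = +1]
  = (9721|1223)    [QR: 9721 ≡ 1 mod 4, sign kept]
  = (1160|1223)    [9721 ≡ 1160 mod 1223]
  = (145|1223)    [1223 ≡ 7 mod 8 ⇒ (2|1223)^3 = +1]
  = (1223|145)    [QR: 145 ≡ 1 mod 4, sign kept]
  = (63|145)    [1223 ≡ 63 mod 145]
  = (145|63)    [QR: 145 ≡ 1 mod 4, sign kept]
  = (19|63)    [145 ≡ 19 mod 63]
  = -(63|19)    [QR: both ≡ 3 mod 4, sign flips]
  = -(6|19)    [63 ≡ 6 mod 19]
  = (3|19)    [19 ≡ 3 mod 8 ⇒ (2|19) = -1]
  = -(19|3)    [QR: both ≡ 3 mod 4, sign flips]
  = -(1|3)    [19 ≡ 1 mod 3]
  = -1    [(1|3) = 1]
Product: (-1)·(-1) = 1.

1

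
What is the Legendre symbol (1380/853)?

-1

Reduce the numerator: 1380 ≡ 527 (mod 853), so (1380/853) = (527/853).
853 ≡ 1 (mod 4), so quadratic reciprocity gives (527/853) = (853/527). Reduce: 853 ≡ 326 (mod 527). Now have (326/527).
Factor out 2: 326 = 2·163. Since 527 ≡ 7 (mod 8), (2/527) = +1. Now have (163/527).
Both 163 ≡ 3 and 527 ≡ 3 (mod 4), so reciprocity gives (163/527) = -(527/163). Reduce: 527 ≡ 38 (mod 163). Now have -(38/163).
Factor out 2: 38 = 2·19. Since 163 ≡ 3 (mod 8), (2/163) = -1. Now have (19/163).
Both 19 ≡ 3 and 163 ≡ 3 (mod 4), so reciprocity gives (19/163) = -(163/19). Reduce: 163 ≡ 11 (mod 19). Now have -(11/19).
Both 11 ≡ 3 and 19 ≡ 3 (mod 4), so reciprocity gives (11/19) = -(19/11). Reduce: 19 ≡ 8 (mod 11). Now have (8/11).
Factor out 2: 8 = 2^3. Since 11 ≡ 3 (mod 8), (2/11) = -1, and (2/11)^3 = -1. Now have -(1/11).
(1/11) = 1. Collecting the sign factors: -1.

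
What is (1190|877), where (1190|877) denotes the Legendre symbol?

Reduce the numerator: 1190 ≡ 313 (mod 877), so (1190|877) = (313|877).
313 ≡ 1 (mod 4), so quadratic reciprocity gives (313|877) = (877|313). Reduce: 877 ≡ 251 (mod 313). Now have (251|313).
313 ≡ 1 (mod 4), so quadratic reciprocity gives (251|313) = (313|251). Reduce: 313 ≡ 62 (mod 251). Now have (62|251).
Factor out 2: 62 = 2·31. Since 251 ≡ 3 (mod 8), (2|251) = -1. Now have -(31|251).
Both 31 ≡ 3 and 251 ≡ 3 (mod 4), so reciprocity gives (31|251) = -(251|31). Reduce: 251 ≡ 3 (mod 31). Now have (3|31).
Both 3 ≡ 3 and 31 ≡ 3 (mod 4), so reciprocity gives (3|31) = -(31|3). Reduce: 31 ≡ 1 (mod 3). Now have -(1|3).
(1|3) = 1. Collecting the sign factors: -1.

-1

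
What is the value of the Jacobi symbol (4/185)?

(4/185)
  = (1/185)    [185 ≡ 1 mod 8 ⇒ (2/185)^2 = +1]
  = 1    [(1/185) = 1]

1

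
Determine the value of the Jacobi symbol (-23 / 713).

0

Reduce the numerator: -23 ≡ 690 (mod 713), so (-23 / 713) = (690 / 713).
Factor out 2: 690 = 2·345. Since 713 ≡ 1 (mod 8), (2 / 713) = +1. Now have (345 / 713).
345 ≡ 1 (mod 4), so quadratic reciprocity gives (345 / 713) = (713 / 345). Reduce: 713 ≡ 23 (mod 345). Now have (23 / 345).
345 ≡ 1 (mod 4), so quadratic reciprocity gives (23 / 345) = (345 / 23). Reduce: 345 ≡ 0 (mod 23). Now have (0 / 23).
The numerator is now 0 with denominator 23 > 1: the symbol is 0.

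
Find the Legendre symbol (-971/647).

Pull out -1: (-971/647) = (-1/647)·(971/647). Since 647 ≡ 3 (mod 4), (-1/647) = -1. Now have -(971/647).
Reduce the numerator: 971 ≡ 324 (mod 647), so (971/647) = (324/647).
Factor out 2: 324 = 2^2·81. Since 647 ≡ 7 (mod 8), (2/647) = +1, and (2/647)^2 = +1. Now have -(81/647).
81 ≡ 1 (mod 4), so quadratic reciprocity gives (81/647) = (647/81). Reduce: 647 ≡ 80 (mod 81). Now have -(80/81).
Factor out 2: 80 = 2^4·5. Since 81 ≡ 1 (mod 8), (2/81) = +1, and (2/81)^4 = +1. Now have -(5/81).
5 ≡ 1 (mod 4), so quadratic reciprocity gives (5/81) = (81/5). Reduce: 81 ≡ 1 (mod 5). Now have -(1/5).
(1/5) = 1. Collecting the sign factors: -1.

-1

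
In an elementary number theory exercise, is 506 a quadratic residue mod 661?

Factor out 2: 506 = 2·253. Since 661 ≡ 5 (mod 8), (2|661) = -1. Now have -(253|661).
253 ≡ 1 (mod 4), so quadratic reciprocity gives (253|661) = (661|253). Reduce: 661 ≡ 155 (mod 253). Now have -(155|253).
253 ≡ 1 (mod 4), so quadratic reciprocity gives (155|253) = (253|155). Reduce: 253 ≡ 98 (mod 155). Now have -(98|155).
Factor out 2: 98 = 2·49. Since 155 ≡ 3 (mod 8), (2|155) = -1. Now have (49|155).
49 ≡ 1 (mod 4), so quadratic reciprocity gives (49|155) = (155|49). Reduce: 155 ≡ 8 (mod 49). Now have (8|49).
Factor out 2: 8 = 2^3. Since 49 ≡ 1 (mod 8), (2|49) = +1, and (2|49)^3 = +1. Now have (1|49).
(1|49) = 1. Collecting the sign factors: 1.
The Legendre symbol is 1, so x^2 ≡ 506 (mod 661) has solution.

yes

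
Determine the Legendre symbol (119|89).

(119|89)
  = (30|89)    [119 ≡ 30 mod 89]
  = (15|89)    [89 ≡ 1 mod 8 ⇒ (2|89) = +1]
  = (89|15)    [QR: 89 ≡ 1 mod 4, sign kept]
  = (14|15)    [89 ≡ 14 mod 15]
  = (7|15)    [15 ≡ 7 mod 8 ⇒ (2|15) = +1]
  = -(15|7)    [QR: both ≡ 3 mod 4, sign flips]
  = -(1|7)    [15 ≡ 1 mod 7]
  = -1    [(1|7) = 1]

-1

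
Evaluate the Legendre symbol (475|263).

-1

(475|263)
  = (212|263)    [475 ≡ 212 mod 263]
  = (53|263)    [263 ≡ 7 mod 8 ⇒ (2|263)^2 = +1]
  = (263|53)    [QR: 53 ≡ 1 mod 4, sign kept]
  = (51|53)    [263 ≡ 51 mod 53]
  = (53|51)    [QR: 53 ≡ 1 mod 4, sign kept]
  = (2|51)    [53 ≡ 2 mod 51]
  = -(1|51)    [51 ≡ 3 mod 8 ⇒ (2|51) = -1]
  = -1    [(1|51) = 1]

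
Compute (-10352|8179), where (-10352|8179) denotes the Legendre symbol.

-1

Reduce the numerator: -10352 ≡ 6006 (mod 8179), so (-10352|8179) = (6006|8179).
Factor out 2: 6006 = 2·3003. Since 8179 ≡ 3 (mod 8), (2|8179) = -1. Now have -(3003|8179).
Both 3003 ≡ 3 and 8179 ≡ 3 (mod 4), so reciprocity gives (3003|8179) = -(8179|3003). Reduce: 8179 ≡ 2173 (mod 3003). Now have (2173|3003).
2173 ≡ 1 (mod 4), so quadratic reciprocity gives (2173|3003) = (3003|2173). Reduce: 3003 ≡ 830 (mod 2173). Now have (830|2173).
Factor out 2: 830 = 2·415. Since 2173 ≡ 5 (mod 8), (2|2173) = -1. Now have -(415|2173).
2173 ≡ 1 (mod 4), so quadratic reciprocity gives (415|2173) = (2173|415). Reduce: 2173 ≡ 98 (mod 415). Now have -(98|415).
Factor out 2: 98 = 2·49. Since 415 ≡ 7 (mod 8), (2|415) = +1. Now have -(49|415).
49 ≡ 1 (mod 4), so quadratic reciprocity gives (49|415) = (415|49). Reduce: 415 ≡ 23 (mod 49). Now have -(23|49).
49 ≡ 1 (mod 4), so quadratic reciprocity gives (23|49) = (49|23). Reduce: 49 ≡ 3 (mod 23). Now have -(3|23).
Both 3 ≡ 3 and 23 ≡ 3 (mod 4), so reciprocity gives (3|23) = -(23|3). Reduce: 23 ≡ 2 (mod 3). Now have (2|3).
Factor out 2: 2 = 2. Since 3 ≡ 3 (mod 8), (2|3) = -1. Now have -(1|3).
(1|3) = 1. Collecting the sign factors: -1.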